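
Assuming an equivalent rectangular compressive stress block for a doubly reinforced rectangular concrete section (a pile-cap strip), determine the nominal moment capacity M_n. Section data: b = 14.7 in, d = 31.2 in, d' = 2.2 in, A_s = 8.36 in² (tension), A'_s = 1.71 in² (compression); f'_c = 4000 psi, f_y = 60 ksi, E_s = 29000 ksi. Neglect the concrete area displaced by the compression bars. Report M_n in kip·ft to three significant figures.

Assume both steels yield.
a = (A_s − A'_s) f_y/(0.85 f'_c b) = (8.36 − 1.71) × 60/(0.85 × 4 × 14.7) = 7.983 in.
c = a/β₁ = 7.983/0.85 = 9.392 in; ε'_s = 0.003(c − d')/c = 0.0023 ≥ ε_y = 0.0021, so the compression steel yields.
M_n = (A_s − A'_s) f_y (d − a/2) + A'_s f_y (d − d') = 399 × (31.2 − 3.9915) + 102.6 × (31.2 − 2.2) = 10856.2 + 2975.4 = 13831.6 kip·in = 13831.6/12 = 1152.63 kip·ft.

M_n ≈ 1150 kip·ft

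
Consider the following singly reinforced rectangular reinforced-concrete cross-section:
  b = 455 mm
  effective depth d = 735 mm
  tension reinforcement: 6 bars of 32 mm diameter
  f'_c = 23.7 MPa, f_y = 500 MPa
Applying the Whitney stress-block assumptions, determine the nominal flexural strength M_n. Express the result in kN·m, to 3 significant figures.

M_n ≈ 1460 kN·m

A_s = 6 × 804 = 4824 mm².
T = A_s f_y = 4824 × 500 = 2412000 N = 2412 kN.
From C = T: a = T/(0.85 f'_c b) = 2412000/(0.85 × 23.7 × 455) = 263.15 mm.
M_n = T(d − a/2) = 2412 kN × (735 − 131.575) mm = 1455.46 kN·m.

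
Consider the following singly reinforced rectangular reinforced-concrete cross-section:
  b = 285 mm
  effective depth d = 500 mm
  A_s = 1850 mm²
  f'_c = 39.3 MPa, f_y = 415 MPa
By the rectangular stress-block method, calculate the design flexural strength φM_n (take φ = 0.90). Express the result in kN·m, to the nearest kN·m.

T = A_s f_y = 1850 × 415 = 767750 N = 767.75 kN.
From C = T: a = T/(0.85 f'_c b) = 767750/(0.85 × 39.3 × 285) = 80.64 mm.
M_n = T(d − a/2) = 767.75 kN × (500 − 40.32) mm = 352.92 kN·m.
φM_n = 0.90 × 352.92 = 317.63 kN·m.

φM_n ≈ 318 kN·m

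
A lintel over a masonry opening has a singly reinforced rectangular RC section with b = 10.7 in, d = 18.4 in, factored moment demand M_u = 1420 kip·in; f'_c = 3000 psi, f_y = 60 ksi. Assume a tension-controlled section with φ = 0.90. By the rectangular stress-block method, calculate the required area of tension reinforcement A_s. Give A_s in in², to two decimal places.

M_n = M_u/φ = 1420/0.90 = 1577.78 kip·in.
From M_n = 0.85 f'_c a b (d − a/2):
a = d − √(d² − 2M_n/(0.85 f'_c b)) = 18.4 − √(18.4² − 2 × 1577.78/(0.85 × 3 × 10.7)) = 3.470 in.
A_s = 0.85 f'_c a b / f_y = 0.85 × 3 × 3.470 × 10.7 / 60 = 1.578 in².

A_s ≈ 1.58 in²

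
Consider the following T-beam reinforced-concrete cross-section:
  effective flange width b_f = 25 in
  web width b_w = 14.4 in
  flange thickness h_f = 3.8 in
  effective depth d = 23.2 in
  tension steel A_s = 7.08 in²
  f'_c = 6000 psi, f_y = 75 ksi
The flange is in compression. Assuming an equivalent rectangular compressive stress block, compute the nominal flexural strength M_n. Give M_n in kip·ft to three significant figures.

M_n ≈ 934 kip·ft

Tension: T = A_s f_y = 7.08 × 75 = 531 kips.
Try a within the flange: a = T/(0.85 f'_c b_f) = 531/(0.85 × 6 × 25) = 4.165 in.
a = 4.165 > h_f = 3.8 in: the block extends into the web. Split into flange-overhang and web parts.
C_f = 0.85 f'_c (b_f − b_w) h_f = 0.85 × 6 × (25 − 14.4) × 3.8 = 205.4 kips.
Remaining web compression depth: a_w = (T − C_f)/(0.85 f'_c b_w) = (531 − 205.4)/(0.85 × 6 × 14.4) = 4.434 in.
M_n = C_f(d − h_f/2) + (T − C_f)(d − a_w/2) = 205.4 × (23.2 − 1.9) + 325.6 × (23.2 − 2.217) = 4375.0 + 6832.1 = 11207.1 kip·in.
M_n = 11207.1/12 = 933.93 kip·ft.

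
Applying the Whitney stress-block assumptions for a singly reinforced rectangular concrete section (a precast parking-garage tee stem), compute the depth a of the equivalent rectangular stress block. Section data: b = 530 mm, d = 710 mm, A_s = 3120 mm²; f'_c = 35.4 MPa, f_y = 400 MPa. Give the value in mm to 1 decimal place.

a ≈ 78.3 mm

T = A_s f_y = 3120 × 400 = 1248000 N = 1248 kN.
Setting C = 0.85 f'_c a b equal to T: a = 1248000/(0.85 × 35.4 × 530) = 78.3 mm.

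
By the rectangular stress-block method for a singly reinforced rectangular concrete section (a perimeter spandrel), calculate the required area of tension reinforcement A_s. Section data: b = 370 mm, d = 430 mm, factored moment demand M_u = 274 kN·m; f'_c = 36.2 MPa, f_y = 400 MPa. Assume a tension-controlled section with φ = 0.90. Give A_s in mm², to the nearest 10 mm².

M_n = M_u/φ = 274/0.90 = 304.444 kN·m.
With M_n = 0.85 f'_c a b (d − a/2), solve the quadratic for a:
a = d − √(d² − 2M_n/(0.85 f'_c b)) = 430 − √(430² − 2 × 304.444×10⁶/(0.85 × 36.2 × 370)) = 67.48 mm.
A_s = 0.85 f'_c a b / f_y = 0.85 × 36.2 × 67.48 × 370 / 400 = 1920.6 mm².

A_s ≈ 1920 mm²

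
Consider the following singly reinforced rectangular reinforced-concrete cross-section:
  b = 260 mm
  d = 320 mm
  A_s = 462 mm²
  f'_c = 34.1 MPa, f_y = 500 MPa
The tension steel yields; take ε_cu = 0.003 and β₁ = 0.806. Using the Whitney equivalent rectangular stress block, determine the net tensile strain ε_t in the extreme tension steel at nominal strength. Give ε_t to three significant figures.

a = A_s f_y/(0.85 f'_c b) = 30.65 mm.
β₁ = 0.806, so c = a/β₁ = 30.65/0.806 = 38.03 mm.
From the linear strain diagram with ε_cu = 0.003: ε_t = 0.003 (d − c)/c = 0.003 × (320 − 38.03)/38.03 = 0.0222.
Since ε_t ≥ 0.005, the section is tension-controlled.

ε_t ≈ 0.0222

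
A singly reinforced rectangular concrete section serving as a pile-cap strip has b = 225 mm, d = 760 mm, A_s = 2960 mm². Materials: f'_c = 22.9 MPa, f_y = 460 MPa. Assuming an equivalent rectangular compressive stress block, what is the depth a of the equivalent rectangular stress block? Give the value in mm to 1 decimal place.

a ≈ 310.9 mm

T = A_s f_y = 2960 × 460 = 1361600 N = 1361.6 kN.
Setting C = 0.85 f'_c a b equal to T: a = 1361600/(0.85 × 22.9 × 225) = 310.9 mm.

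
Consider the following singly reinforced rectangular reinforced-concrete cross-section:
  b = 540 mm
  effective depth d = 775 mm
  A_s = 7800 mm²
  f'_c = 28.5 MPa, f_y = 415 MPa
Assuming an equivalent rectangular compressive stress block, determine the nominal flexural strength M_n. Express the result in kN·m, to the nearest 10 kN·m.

T = A_s f_y = 7800 × 415 = 3237000 N = 3237 kN.
From C = T: a = T/(0.85 f'_c b) = 3237000/(0.85 × 28.5 × 540) = 247.45 mm.
M_n = T(d − a/2) = 3237 kN × (775 − 123.725) mm = 2108.18 kN·m.

M_n ≈ 2110 kN·m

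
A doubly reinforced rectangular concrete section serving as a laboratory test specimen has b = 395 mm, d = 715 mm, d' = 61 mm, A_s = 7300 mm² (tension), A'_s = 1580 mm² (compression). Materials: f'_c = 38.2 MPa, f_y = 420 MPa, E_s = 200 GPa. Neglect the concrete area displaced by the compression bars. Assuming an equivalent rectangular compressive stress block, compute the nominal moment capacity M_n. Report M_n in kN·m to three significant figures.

M_n ≈ 1930 kN·m

Assume both tension and compression steel yield.
Net tension couple steel: A_s − A'_s = 5720 mm².
a = (A_s − A'_s) f_y / (0.85 f'_c b) = 2402400/(0.85 × 38.2 × 395) = 187.31 mm.
c = a/β₁ = 187.31/0.777 = 241.07 mm; ε'_s = 0.003(c − d')/c = 0.0022 ≥ f_y/E_s = 0.0021, so compression steel does yield.
M_n = (A_s − A'_s) f_y (d − a/2) + A'_s f_y (d − d') = [2402400 × (715 − 93.655) + 663600 × (715 − 61)] × 10⁻⁶ = 1492.72 + 433.99 = 1926.71 kN·m.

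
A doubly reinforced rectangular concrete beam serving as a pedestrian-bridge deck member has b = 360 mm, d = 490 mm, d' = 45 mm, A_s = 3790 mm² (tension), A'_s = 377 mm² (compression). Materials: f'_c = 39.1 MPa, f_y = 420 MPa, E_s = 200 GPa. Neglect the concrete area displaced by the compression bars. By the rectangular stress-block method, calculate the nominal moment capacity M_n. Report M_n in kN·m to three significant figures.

Assume both tension and compression steel yield.
Net tension couple steel: A_s − A'_s = 3413 mm².
a = (A_s − A'_s) f_y / (0.85 f'_c b) = 1433460/(0.85 × 39.1 × 360) = 119.81 mm.
c = a/β₁ = 119.81/0.771 = 155.40 mm; ε'_s = 0.003(c − d')/c = 0.0021 ≥ f_y/E_s = 0.0021, so compression steel does yield.
M_n = (A_s − A'_s) f_y (d − a/2) + A'_s f_y (d − d') = [1433460 × (490 − 59.905) + 158340 × (490 − 45)] × 10⁻⁶ = 616.52 + 70.46 = 686.98 kN·m.

M_n ≈ 687 kN·m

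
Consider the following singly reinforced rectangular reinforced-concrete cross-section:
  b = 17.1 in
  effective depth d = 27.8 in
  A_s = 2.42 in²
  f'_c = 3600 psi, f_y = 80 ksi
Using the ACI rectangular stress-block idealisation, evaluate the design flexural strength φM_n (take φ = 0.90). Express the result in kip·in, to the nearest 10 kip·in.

T = A_s f_y = 2.42 × 80 = 193.6 kips.
a = T/(0.85 f'_c b) = 193.6/(0.85 × 3.6 × 17.1) = 3.700 in.
M_n = T(d − a/2) = 193.6 × (27.8 − 1.85) = 5023.9 kip·in.
φM_n = 0.90 × 5023.9 = 4521.5 kip·in.

φM_n ≈ 4520 kip·in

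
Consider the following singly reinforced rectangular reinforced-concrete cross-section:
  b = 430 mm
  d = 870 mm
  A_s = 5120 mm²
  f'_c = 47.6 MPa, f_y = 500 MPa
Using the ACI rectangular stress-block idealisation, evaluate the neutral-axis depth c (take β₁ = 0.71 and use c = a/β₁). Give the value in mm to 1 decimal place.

c ≈ 207.2 mm

T = A_s f_y = 5120 × 500 = 2560000 N = 2560 kN.
Setting C = 0.85 f'_c a b equal to T: a = 2560000/(0.85 × 47.6 × 430) = 147.145 mm.
With β₁ = 0.71, c = a/β₁ = 147.145/0.71 = 207.2 mm.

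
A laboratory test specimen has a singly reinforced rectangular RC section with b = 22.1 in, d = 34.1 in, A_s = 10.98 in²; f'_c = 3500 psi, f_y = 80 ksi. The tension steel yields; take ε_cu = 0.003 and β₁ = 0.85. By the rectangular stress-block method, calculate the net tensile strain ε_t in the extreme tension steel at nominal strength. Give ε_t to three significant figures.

ε_t ≈ 0.00351

a = A_s f_y/(0.85 f'_c b) = 13.360 in.
β₁ = 0.85, so c = a/β₁ = 13.360/0.85 = 15.718 in.
From the linear strain diagram with ε_cu = 0.003: ε_t = 0.003 (d − c)/c = 0.003 × (34.1 − 15.718)/15.718 = 0.00351.
ε_t < 0.004 — the section is over-reinforced for flexure under ACI limits.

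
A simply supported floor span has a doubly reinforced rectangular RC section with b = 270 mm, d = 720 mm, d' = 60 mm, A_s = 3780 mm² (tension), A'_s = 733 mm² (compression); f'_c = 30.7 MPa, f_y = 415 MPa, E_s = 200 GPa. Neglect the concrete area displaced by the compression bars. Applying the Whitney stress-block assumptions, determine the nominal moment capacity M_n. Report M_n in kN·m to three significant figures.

M_n ≈ 998 kN·m

Assume both tension and compression steel yield.
Net tension couple steel: A_s − A'_s = 3047 mm².
a = (A_s − A'_s) f_y / (0.85 f'_c b) = 1264505/(0.85 × 30.7 × 270) = 179.47 mm.
c = a/β₁ = 179.47/0.831 = 215.97 mm; ε'_s = 0.003(c − d')/c = 0.0022 ≥ f_y/E_s = 0.0021, so compression steel does yield.
M_n = (A_s − A'_s) f_y (d − a/2) + A'_s f_y (d − d') = [1264505 × (720 − 89.735) + 304195 × (720 − 60)] × 10⁻⁶ = 796.97 + 200.77 = 997.74 kN·m.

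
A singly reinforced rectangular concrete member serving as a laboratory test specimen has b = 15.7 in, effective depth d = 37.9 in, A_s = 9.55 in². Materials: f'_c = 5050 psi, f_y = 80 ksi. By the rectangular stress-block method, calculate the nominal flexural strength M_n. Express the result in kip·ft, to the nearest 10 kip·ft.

T = A_s f_y = 9.55 × 80 = 764 kips.
a = T/(0.85 f'_c b) = 764/(0.85 × 5.05 × 15.7) = 11.337 in.
M_n = T(d − a/2) = 764 × (37.9 − 5.6685) = 24624.9 kip·in = 24624.9/12 = 2052.08 kip·ft.

M_n ≈ 2050 kip·ft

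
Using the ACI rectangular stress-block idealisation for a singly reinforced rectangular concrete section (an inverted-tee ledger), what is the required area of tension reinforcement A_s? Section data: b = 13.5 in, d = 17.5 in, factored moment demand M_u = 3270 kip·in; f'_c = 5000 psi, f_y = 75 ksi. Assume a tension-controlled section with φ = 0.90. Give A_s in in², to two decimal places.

M_n = M_u/φ = 3270/0.90 = 3633.33 kip·in.
From M_n = 0.85 f'_c a b (d − a/2):
a = d − √(d² − 2M_n/(0.85 f'_c b)) = 17.5 − √(17.5² − 2 × 3633.33/(0.85 × 5 × 13.5)) = 4.099 in.
A_s = 0.85 f'_c a b / f_y = 0.85 × 5 × 4.099 × 13.5 / 75 = 3.136 in².

A_s ≈ 3.14 in²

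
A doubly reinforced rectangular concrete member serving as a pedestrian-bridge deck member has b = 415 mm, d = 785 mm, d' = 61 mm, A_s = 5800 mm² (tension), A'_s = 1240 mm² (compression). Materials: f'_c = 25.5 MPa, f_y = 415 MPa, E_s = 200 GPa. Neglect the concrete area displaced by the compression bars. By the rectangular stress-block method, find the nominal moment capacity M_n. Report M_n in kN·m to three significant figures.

M_n ≈ 1660 kN·m

Assume both tension and compression steel yield.
Net tension couple steel: A_s − A'_s = 4560 mm².
a = (A_s − A'_s) f_y / (0.85 f'_c b) = 1892400/(0.85 × 25.5 × 415) = 210.38 mm.
c = a/β₁ = 210.38/0.85 = 247.51 mm; ε'_s = 0.003(c − d')/c = 0.0023 ≥ f_y/E_s = 0.0021, so compression steel does yield.
M_n = (A_s − A'_s) f_y (d − a/2) + A'_s f_y (d − d') = [1892400 × (785 − 105.19) + 514600 × (785 − 61)] × 10⁻⁶ = 1286.47 + 372.57 = 1659.04 kN·m.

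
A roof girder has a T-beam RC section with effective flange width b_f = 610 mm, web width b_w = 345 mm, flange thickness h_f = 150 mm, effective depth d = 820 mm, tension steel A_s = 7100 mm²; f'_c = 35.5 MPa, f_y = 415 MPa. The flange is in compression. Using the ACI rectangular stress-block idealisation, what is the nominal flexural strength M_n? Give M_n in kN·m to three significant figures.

M_n ≈ 2180 kN·m

Tension: T = A_s f_y = 7100 × 415 = 2946500 N.
Try a within the flange: a = T/(0.85 f'_c b_f) = 2946500/(0.85 × 35.5 × 610) = 160.08 mm.
a = 160.08 > h_f = 150 mm: the block extends into the web. Split into flange-overhang and web parts.
C_f = 0.85 f'_c (b_f − b_w) h_f = 0.85 × 35.5 × (610 − 345) × 150 = 1199456 N.
Remaining web compression depth: a_w = (T − C_f)/(0.85 f'_c b_w) = (2946500 − 1199456)/(0.85 × 35.5 × 345) = 167.82 mm.
M_n = C_f(d − h_f/2) + (T − C_f)(d − a_w/2) = 1199456 × (820 − 75) + 1747044 × (820 − 83.91) = 893.59 + 1285.98 = 2179.57 × 10⁶ N·mm.
M_n = 2179.57 kN·m.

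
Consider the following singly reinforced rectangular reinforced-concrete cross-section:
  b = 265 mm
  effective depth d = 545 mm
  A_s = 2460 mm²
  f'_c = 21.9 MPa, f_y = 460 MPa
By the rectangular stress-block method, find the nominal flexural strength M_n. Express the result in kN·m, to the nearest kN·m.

T = A_s f_y = 2460 × 460 = 1131600 N = 1131.6 kN.
From C = T: a = T/(0.85 f'_c b) = 1131600/(0.85 × 21.9 × 265) = 229.40 mm.
M_n = T(d − a/2) = 1131.6 kN × (545 − 114.7) mm = 486.93 kN·m.

M_n ≈ 487 kN·m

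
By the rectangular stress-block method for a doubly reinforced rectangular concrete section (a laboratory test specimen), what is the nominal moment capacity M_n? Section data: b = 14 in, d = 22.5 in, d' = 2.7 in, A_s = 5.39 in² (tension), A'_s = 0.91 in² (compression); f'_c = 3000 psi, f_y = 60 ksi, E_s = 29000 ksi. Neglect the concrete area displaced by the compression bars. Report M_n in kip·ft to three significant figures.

Assume both steels yield.
a = (A_s − A'_s) f_y/(0.85 f'_c b) = (5.39 − 0.91) × 60/(0.85 × 3 × 14) = 7.529 in.
c = a/β₁ = 7.529/0.85 = 8.858 in; ε'_s = 0.003(c − d')/c = 0.0021 ≥ ε_y = 0.0021, so the compression steel yields.
M_n = (A_s − A'_s) f_y (d − a/2) + A'_s f_y (d − d') = 268.8 × (22.5 − 3.7645) + 54.6 × (22.5 − 2.7) = 5036.1 + 1081.1 = 6117.2 kip·in = 6117.2/12 = 509.77 kip·ft.

M_n ≈ 510 kip·ft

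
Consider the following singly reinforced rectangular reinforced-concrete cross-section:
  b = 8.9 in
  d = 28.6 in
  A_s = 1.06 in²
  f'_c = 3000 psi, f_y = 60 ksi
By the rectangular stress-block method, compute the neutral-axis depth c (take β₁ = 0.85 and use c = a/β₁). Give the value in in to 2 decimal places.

c ≈ 3.30 in

T = A_s f_y = 1.06 × 60 = 63.6 kips.
a = T/(0.85 f'_c b) = 63.6/(0.85 × 3 × 8.9) = 2.8024 in.
With β₁ = 0.85, c = a/β₁ = 2.8024/0.85 = 3.30 in.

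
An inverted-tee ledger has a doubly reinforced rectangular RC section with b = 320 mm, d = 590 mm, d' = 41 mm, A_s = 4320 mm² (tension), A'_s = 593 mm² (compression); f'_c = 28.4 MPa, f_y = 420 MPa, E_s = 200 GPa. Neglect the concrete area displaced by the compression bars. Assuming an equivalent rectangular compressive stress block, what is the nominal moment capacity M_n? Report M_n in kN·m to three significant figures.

M_n ≈ 902 kN·m

Assume both tension and compression steel yield.
Net tension couple steel: A_s − A'_s = 3727 mm².
a = (A_s − A'_s) f_y / (0.85 f'_c b) = 1565340/(0.85 × 28.4 × 320) = 202.64 mm.
c = a/β₁ = 202.64/0.847 = 239.24 mm; ε'_s = 0.003(c − d')/c = 0.0025 ≥ f_y/E_s = 0.0021, so compression steel does yield.
M_n = (A_s − A'_s) f_y (d − a/2) + A'_s f_y (d − d') = [1565340 × (590 − 101.32) + 249060 × (590 − 41)] × 10⁻⁶ = 764.95 + 136.73 = 901.68 kN·m.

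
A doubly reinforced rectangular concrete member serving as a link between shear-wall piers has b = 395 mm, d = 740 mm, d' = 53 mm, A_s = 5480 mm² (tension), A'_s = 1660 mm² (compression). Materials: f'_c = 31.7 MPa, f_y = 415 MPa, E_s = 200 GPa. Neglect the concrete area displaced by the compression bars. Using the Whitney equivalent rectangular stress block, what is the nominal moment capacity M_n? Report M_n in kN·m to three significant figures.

M_n ≈ 1530 kN·m

Assume both tension and compression steel yield.
Net tension couple steel: A_s − A'_s = 3820 mm².
a = (A_s − A'_s) f_y / (0.85 f'_c b) = 1585300/(0.85 × 31.7 × 395) = 148.95 mm.
c = a/β₁ = 148.95/0.824 = 180.76 mm; ε'_s = 0.003(c − d')/c = 0.0021 ≥ f_y/E_s = 0.0021, so compression steel does yield.
M_n = (A_s − A'_s) f_y (d − a/2) + A'_s f_y (d − d') = [1585300 × (740 − 74.475) + 688900 × (740 − 53)] × 10⁻⁶ = 1055.06 + 473.27 = 1528.33 kN·m.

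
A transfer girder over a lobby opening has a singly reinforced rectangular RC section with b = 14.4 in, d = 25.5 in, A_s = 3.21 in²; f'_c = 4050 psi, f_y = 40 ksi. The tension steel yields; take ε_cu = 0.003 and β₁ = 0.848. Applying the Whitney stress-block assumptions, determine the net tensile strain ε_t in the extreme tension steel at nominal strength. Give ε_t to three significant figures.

a = A_s f_y/(0.85 f'_c b) = 2.590 in.
β₁ = 0.848, so c = a/β₁ = 2.590/0.848 = 3.054 in.
From the linear strain diagram with ε_cu = 0.003: ε_t = 0.003 (d − c)/c = 0.003 × (25.5 − 3.054)/3.054 = 0.0220.
Since ε_t ≥ 0.005, the section is tension-controlled.

ε_t ≈ 0.0220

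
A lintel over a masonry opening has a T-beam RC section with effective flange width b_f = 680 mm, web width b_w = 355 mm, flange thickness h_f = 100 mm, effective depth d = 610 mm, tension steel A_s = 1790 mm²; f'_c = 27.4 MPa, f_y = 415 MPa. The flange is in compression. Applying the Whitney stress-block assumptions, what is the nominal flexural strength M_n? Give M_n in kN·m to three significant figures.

M_n ≈ 436 kN·m

Tension: T = A_s f_y = 1790 × 415 = 742850 N.
Try a within the flange: a = T/(0.85 f'_c b_f) = 742850/(0.85 × 27.4 × 680) = 46.91 mm.
Since a = 46.91 ≤ h_f = 100 mm, the stress block lies entirely in the flange; analyse as a rectangular beam of width b_f.
M_n = T(d − a/2) = 742850 × (610 − 23.455) = 435.71 × 10⁶ N·mm.
M_n = 435.71 kN·m.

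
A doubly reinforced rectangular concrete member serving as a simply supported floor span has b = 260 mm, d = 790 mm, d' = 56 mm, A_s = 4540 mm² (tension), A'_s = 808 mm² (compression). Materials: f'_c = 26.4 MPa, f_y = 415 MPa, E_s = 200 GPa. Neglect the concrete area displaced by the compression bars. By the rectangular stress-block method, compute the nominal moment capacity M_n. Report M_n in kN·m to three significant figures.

Assume both tension and compression steel yield.
Net tension couple steel: A_s − A'_s = 3732 mm².
a = (A_s − A'_s) f_y / (0.85 f'_c b) = 1548780/(0.85 × 26.4 × 260) = 265.46 mm.
c = a/β₁ = 265.46/0.85 = 312.31 mm; ε'_s = 0.003(c − d')/c = 0.0025 ≥ f_y/E_s = 0.0021, so compression steel does yield.
M_n = (A_s − A'_s) f_y (d − a/2) + A'_s f_y (d − d') = [1548780 × (790 − 132.73) + 335320 × (790 − 56)] × 10⁻⁶ = 1017.97 + 246.12 = 1264.09 kN·m.

M_n ≈ 1260 kN·m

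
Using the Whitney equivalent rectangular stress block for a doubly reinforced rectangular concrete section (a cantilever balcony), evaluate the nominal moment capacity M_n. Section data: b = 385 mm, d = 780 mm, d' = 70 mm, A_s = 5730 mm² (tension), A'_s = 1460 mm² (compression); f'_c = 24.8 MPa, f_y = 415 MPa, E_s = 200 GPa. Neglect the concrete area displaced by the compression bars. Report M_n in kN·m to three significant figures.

Assume both tension and compression steel yield.
Net tension couple steel: A_s − A'_s = 4270 mm².
a = (A_s − A'_s) f_y / (0.85 f'_c b) = 1772050/(0.85 × 24.8 × 385) = 218.35 mm.
c = a/β₁ = 218.35/0.85 = 256.88 mm; ε'_s = 0.003(c − d')/c = 0.0022 ≥ f_y/E_s = 0.0021, so compression steel does yield.
M_n = (A_s − A'_s) f_y (d − a/2) + A'_s f_y (d − d') = [1772050 × (780 − 109.175) + 605900 × (780 − 70)] × 10⁻⁶ = 1188.74 + 430.19 = 1618.93 kN·m.

M_n ≈ 1620 kN·m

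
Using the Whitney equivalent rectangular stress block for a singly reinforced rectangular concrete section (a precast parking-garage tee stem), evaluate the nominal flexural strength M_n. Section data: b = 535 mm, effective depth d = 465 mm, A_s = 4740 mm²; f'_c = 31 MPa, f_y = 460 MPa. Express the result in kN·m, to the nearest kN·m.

T = A_s f_y = 4740 × 460 = 2180400 N = 2180.4 kN.
From C = T: a = T/(0.85 f'_c b) = 2180400/(0.85 × 31 × 535) = 154.67 mm.
M_n = T(d − a/2) = 2180.4 kN × (465 − 77.335) mm = 845.26 kN·m.

M_n ≈ 845 kN·m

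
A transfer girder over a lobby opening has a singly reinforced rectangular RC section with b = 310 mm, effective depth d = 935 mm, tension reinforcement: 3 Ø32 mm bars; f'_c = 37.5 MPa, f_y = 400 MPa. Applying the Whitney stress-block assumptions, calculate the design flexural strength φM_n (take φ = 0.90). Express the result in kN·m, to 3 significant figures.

φM_n ≈ 769 kN·m

A_s = 3 × 804 = 2412 mm².
T = A_s f_y = 2412 × 400 = 964800 N = 964.8 kN.
From C = T: a = T/(0.85 f'_c b) = 964800/(0.85 × 37.5 × 310) = 97.64 mm.
M_n = T(d − a/2) = 964.8 kN × (935 − 48.82) mm = 854.99 kN·m.
φM_n = 0.90 × 854.99 = 769.49 kN·m.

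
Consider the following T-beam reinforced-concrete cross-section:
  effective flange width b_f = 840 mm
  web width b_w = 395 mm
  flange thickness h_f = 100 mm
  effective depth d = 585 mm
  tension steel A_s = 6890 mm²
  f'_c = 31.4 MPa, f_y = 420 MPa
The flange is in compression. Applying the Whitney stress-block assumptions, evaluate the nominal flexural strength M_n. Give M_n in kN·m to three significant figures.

Tension: T = A_s f_y = 6890 × 420 = 2893800 N.
Try a within the flange: a = T/(0.85 f'_c b_f) = 2893800/(0.85 × 31.4 × 840) = 129.07 mm.
a = 129.07 > h_f = 100 mm: the block extends into the web. Split into flange-overhang and web parts.
C_f = 0.85 f'_c (b_f − b_w) h_f = 0.85 × 31.4 × (840 − 395) × 100 = 1187705 N.
Remaining web compression depth: a_w = (T − C_f)/(0.85 f'_c b_w) = (2893800 − 1187705)/(0.85 × 31.4 × 395) = 161.83 mm.
M_n = C_f(d − h_f/2) + (T − C_f)(d − a_w/2) = 1187705 × (585 − 50) + 1706095 × (585 − 80.915) = 635.42 + 860.02 = 1495.44 × 10⁶ N·mm.
M_n = 1495.44 kN·m.

M_n ≈ 1500 kN·m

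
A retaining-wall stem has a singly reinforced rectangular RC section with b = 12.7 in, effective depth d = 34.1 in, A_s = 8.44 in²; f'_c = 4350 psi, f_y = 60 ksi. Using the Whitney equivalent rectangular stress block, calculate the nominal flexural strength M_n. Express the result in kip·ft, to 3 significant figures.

T = A_s f_y = 8.44 × 60 = 506.4 kips.
a = T/(0.85 f'_c b) = 506.4/(0.85 × 4.35 × 12.7) = 10.784 in.
M_n = T(d − a/2) = 506.4 × (34.1 − 5.392) = 14537.7 kip·in = 14537.7/12 = 1211.48 kip·ft.

M_n ≈ 1210 kip·ft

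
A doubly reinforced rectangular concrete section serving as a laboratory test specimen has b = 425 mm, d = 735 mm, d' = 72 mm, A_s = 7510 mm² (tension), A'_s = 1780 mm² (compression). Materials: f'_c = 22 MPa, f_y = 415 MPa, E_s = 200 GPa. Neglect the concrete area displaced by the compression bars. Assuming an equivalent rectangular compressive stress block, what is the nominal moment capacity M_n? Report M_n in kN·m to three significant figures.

M_n ≈ 1880 kN·m

Assume both tension and compression steel yield.
Net tension couple steel: A_s − A'_s = 5730 mm².
a = (A_s − A'_s) f_y / (0.85 f'_c b) = 2377950/(0.85 × 22 × 425) = 299.21 mm.
c = a/β₁ = 299.21/0.85 = 352.01 mm; ε'_s = 0.003(c − d')/c = 0.0024 ≥ f_y/E_s = 0.0021, so compression steel does yield.
M_n = (A_s − A'_s) f_y (d − a/2) + A'_s f_y (d − d') = [2377950 × (735 − 149.605) + 738700 × (735 − 72)] × 10⁻⁶ = 1392.04 + 489.76 = 1881.80 kN·m.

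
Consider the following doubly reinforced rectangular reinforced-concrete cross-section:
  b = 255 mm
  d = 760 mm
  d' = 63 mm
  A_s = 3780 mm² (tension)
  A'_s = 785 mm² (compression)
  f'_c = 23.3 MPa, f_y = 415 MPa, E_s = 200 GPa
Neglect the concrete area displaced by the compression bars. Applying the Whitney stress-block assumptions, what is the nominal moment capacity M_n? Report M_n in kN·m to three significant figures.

Assume both tension and compression steel yield.
Net tension couple steel: A_s − A'_s = 2995 mm².
a = (A_s − A'_s) f_y / (0.85 f'_c b) = 1242925/(0.85 × 23.3 × 255) = 246.11 mm.
c = a/β₁ = 246.11/0.85 = 289.54 mm; ε'_s = 0.003(c − d')/c = 0.0023 ≥ f_y/E_s = 0.0021, so compression steel does yield.
M_n = (A_s − A'_s) f_y (d − a/2) + A'_s f_y (d − d') = [1242925 × (760 − 123.055) + 325775 × (760 − 63)] × 10⁻⁶ = 791.67 + 227.07 = 1018.74 kN·m.

M_n ≈ 1020 kN·m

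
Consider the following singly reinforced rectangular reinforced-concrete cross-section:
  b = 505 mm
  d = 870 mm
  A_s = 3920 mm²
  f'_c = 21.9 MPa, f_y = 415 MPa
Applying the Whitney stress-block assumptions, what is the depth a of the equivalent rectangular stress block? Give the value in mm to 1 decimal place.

T = A_s f_y = 3920 × 415 = 1626800 N = 1626.8 kN.
Setting C = 0.85 f'_c a b equal to T: a = 1626800/(0.85 × 21.9 × 505) = 173.1 mm.

a ≈ 173.1 mm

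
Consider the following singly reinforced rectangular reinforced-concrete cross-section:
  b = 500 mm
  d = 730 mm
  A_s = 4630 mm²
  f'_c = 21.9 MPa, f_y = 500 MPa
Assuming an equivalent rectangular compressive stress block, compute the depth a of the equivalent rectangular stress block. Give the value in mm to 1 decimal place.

a ≈ 248.7 mm

T = A_s f_y = 4630 × 500 = 2315000 N = 2315 kN.
Setting C = 0.85 f'_c a b equal to T: a = 2315000/(0.85 × 21.9 × 500) = 248.7 mm.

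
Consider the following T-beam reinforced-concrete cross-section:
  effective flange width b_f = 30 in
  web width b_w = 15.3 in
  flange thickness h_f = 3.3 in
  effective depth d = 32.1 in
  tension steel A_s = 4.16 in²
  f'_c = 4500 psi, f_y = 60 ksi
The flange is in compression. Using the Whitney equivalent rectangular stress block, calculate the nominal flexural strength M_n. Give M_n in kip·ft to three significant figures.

Tension: T = A_s f_y = 4.16 × 60 = 249.6 kips.
Try a within the flange: a = T/(0.85 f'_c b_f) = 249.6/(0.85 × 4.5 × 30) = 2.175 in.
Since a = 2.175 ≤ h_f = 3.3 in, the stress block lies entirely in the flange; analyse as a rectangular beam of width b_f.
M_n = T(d − a/2) = 249.6 × (32.1 − 1.0875) = 7740.7 kip·in.
M_n = 7740.7/12 = 645.06 kip·ft.

M_n ≈ 645 kip·ft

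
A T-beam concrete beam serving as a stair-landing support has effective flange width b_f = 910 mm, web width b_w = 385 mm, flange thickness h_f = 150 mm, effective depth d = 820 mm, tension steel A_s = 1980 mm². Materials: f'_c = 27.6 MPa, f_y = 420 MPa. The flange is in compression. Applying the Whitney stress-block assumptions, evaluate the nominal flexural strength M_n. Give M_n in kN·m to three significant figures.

M_n ≈ 666 kN·m

Tension: T = A_s f_y = 1980 × 420 = 831600 N.
Try a within the flange: a = T/(0.85 f'_c b_f) = 831600/(0.85 × 27.6 × 910) = 38.95 mm.
Since a = 38.95 ≤ h_f = 150 mm, the stress block lies entirely in the flange; analyse as a rectangular beam of width b_f.
M_n = T(d − a/2) = 831600 × (820 − 19.475) = 665.72 × 10⁶ N·mm.
M_n = 665.72 kN·m.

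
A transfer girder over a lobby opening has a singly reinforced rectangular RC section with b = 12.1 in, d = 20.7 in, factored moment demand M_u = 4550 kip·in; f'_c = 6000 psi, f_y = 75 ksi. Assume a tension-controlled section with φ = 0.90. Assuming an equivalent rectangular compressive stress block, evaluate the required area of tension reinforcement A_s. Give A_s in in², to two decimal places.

M_n = M_u/φ = 4550/0.90 = 5055.56 kip·in.
From M_n = 0.85 f'_c a b (d − a/2):
a = d − √(d² − 2M_n/(0.85 f'_c b)) = 20.7 − √(20.7² − 2 × 5055.56/(0.85 × 6 × 12.1)) = 4.432 in.
A_s = 0.85 f'_c a b / f_y = 0.85 × 6 × 4.432 × 12.1 / 75 = 3.647 in².

A_s ≈ 3.65 in²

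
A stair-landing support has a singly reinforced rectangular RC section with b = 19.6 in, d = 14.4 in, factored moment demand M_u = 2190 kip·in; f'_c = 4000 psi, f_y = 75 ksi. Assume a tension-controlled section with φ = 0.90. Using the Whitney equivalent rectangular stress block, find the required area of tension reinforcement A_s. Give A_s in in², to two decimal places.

M_n = M_u/φ = 2190/0.90 = 2433.33 kip·in.
From M_n = 0.85 f'_c a b (d − a/2):
a = d − √(d² − 2M_n/(0.85 f'_c b)) = 14.4 − √(14.4² − 2 × 2433.33/(0.85 × 4 × 19.6)) = 2.810 in.
A_s = 0.85 f'_c a b / f_y = 0.85 × 4 × 2.810 × 19.6 / 75 = 2.497 in².

A_s ≈ 2.50 in²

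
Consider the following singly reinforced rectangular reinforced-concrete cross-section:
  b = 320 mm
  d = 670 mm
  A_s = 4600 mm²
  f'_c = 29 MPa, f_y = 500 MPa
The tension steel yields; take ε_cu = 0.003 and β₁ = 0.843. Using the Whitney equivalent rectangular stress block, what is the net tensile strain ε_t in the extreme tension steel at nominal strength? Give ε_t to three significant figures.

ε_t ≈ 0.00281

a = A_s f_y/(0.85 f'_c b) = 291.58 mm.
β₁ = 0.843, so c = a/β₁ = 291.58/0.843 = 345.88 mm.
From the linear strain diagram with ε_cu = 0.003: ε_t = 0.003 (d − c)/c = 0.003 × (670 − 345.88)/345.88 = 0.00281.
ε_t < 0.004 — the section is over-reinforced for flexure under ACI limits.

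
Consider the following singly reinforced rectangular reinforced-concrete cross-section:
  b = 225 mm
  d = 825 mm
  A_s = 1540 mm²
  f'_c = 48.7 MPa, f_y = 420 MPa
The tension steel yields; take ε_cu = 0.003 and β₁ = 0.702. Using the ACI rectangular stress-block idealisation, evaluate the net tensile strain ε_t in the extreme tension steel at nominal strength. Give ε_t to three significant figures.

a = A_s f_y/(0.85 f'_c b) = 69.44 mm.
β₁ = 0.702, so c = a/β₁ = 69.44/0.702 = 98.92 mm.
From the linear strain diagram with ε_cu = 0.003: ε_t = 0.003 (d − c)/c = 0.003 × (825 − 98.92)/98.92 = 0.0220.
Since ε_t ≥ 0.005, the section is tension-controlled.

ε_t ≈ 0.0220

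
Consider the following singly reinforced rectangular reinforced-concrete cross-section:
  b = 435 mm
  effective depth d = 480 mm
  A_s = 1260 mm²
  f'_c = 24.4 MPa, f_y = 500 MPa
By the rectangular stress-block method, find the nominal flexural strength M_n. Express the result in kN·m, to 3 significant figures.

M_n ≈ 280 kN·m

T = A_s f_y = 1260 × 500 = 630000 N = 630 kN.
From C = T: a = T/(0.85 f'_c b) = 630000/(0.85 × 24.4 × 435) = 69.83 mm.
M_n = T(d − a/2) = 630 kN × (480 − 34.915) mm = 280.40 kN·m.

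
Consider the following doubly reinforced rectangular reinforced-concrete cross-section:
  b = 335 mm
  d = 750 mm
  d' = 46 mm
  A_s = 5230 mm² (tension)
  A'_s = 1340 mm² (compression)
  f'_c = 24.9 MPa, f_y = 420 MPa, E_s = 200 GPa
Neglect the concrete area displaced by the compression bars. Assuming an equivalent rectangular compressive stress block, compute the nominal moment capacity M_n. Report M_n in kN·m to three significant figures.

M_n ≈ 1430 kN·m

Assume both tension and compression steel yield.
Net tension couple steel: A_s − A'_s = 3890 mm².
a = (A_s − A'_s) f_y / (0.85 f'_c b) = 1633800/(0.85 × 24.9 × 335) = 230.43 mm.
c = a/β₁ = 230.43/0.85 = 271.09 mm; ε'_s = 0.003(c − d')/c = 0.0025 ≥ f_y/E_s = 0.0021, so compression steel does yield.
M_n = (A_s − A'_s) f_y (d − a/2) + A'_s f_y (d − d') = [1633800 × (750 − 115.215) + 562800 × (750 − 46)] × 10⁻⁶ = 1037.11 + 396.21 = 1433.32 kN·m.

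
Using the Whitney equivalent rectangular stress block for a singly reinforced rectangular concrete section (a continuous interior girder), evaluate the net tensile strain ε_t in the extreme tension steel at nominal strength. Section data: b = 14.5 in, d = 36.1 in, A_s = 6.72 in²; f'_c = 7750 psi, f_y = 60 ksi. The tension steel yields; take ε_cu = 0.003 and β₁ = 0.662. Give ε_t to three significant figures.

a = A_s f_y/(0.85 f'_c b) = 4.221 in.
β₁ = 0.662, so c = a/β₁ = 4.221/0.662 = 6.376 in.
From the linear strain diagram with ε_cu = 0.003: ε_t = 0.003 (d − c)/c = 0.003 × (36.1 − 6.376)/6.376 = 0.0140.
Since ε_t ≥ 0.005, the section is tension-controlled.

ε_t ≈ 0.0140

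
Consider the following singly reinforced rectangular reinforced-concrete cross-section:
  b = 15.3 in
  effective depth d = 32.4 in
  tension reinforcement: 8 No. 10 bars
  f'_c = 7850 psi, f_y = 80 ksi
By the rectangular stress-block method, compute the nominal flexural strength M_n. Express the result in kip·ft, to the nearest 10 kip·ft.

M_n ≈ 1920 kip·ft

A_s = 8 × 1.27 = 10.16 in².
T = A_s f_y = 10.16 × 80 = 812.8 kips.
a = T/(0.85 f'_c b) = 812.8/(0.85 × 7.85 × 15.3) = 7.962 in.
M_n = T(d − a/2) = 812.8 × (32.4 − 3.981) = 23099.0 kip·in = 23099.0/12 = 1924.92 kip·ft.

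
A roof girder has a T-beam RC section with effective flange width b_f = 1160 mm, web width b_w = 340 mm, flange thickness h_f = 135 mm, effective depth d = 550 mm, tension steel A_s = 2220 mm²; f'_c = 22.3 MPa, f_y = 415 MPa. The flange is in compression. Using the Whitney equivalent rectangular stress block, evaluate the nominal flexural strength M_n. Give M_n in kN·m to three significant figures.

M_n ≈ 487 kN·m

Tension: T = A_s f_y = 2220 × 415 = 921300 N.
Try a within the flange: a = T/(0.85 f'_c b_f) = 921300/(0.85 × 22.3 × 1160) = 41.90 mm.
Since a = 41.90 ≤ h_f = 135 mm, the stress block lies entirely in the flange; analyse as a rectangular beam of width b_f.
M_n = T(d − a/2) = 921300 × (550 − 20.95) = 487.41 × 10⁶ N·mm.
M_n = 487.41 kN·m.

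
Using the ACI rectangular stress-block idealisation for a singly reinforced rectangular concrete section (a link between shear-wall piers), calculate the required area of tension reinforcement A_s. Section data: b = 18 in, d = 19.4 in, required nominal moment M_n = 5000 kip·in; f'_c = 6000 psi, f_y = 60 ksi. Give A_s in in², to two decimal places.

A_s ≈ 4.66 in²

From M_n = 0.85 f'_c a b (d − a/2):
a = d − √(d² − 2M_n/(0.85 f'_c b)) = 19.4 − √(19.4² − 2 × 5000/(0.85 × 6 × 18)) = 3.047 in.
A_s = 0.85 f'_c a b / f_y = 0.85 × 6 × 3.047 × 18 / 60 = 4.662 in².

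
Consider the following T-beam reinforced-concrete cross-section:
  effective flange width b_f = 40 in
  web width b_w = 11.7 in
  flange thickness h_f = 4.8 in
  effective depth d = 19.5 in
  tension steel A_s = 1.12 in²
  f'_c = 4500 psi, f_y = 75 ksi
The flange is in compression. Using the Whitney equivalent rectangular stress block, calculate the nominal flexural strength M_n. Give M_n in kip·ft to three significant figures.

Tension: T = A_s f_y = 1.12 × 75 = 84 kips.
Try a within the flange: a = T/(0.85 f'_c b_f) = 84/(0.85 × 4.5 × 40) = 0.549 in.
Since a = 0.549 ≤ h_f = 4.8 in, the stress block lies entirely in the flange; analyse as a rectangular beam of width b_f.
M_n = T(d − a/2) = 84 × (19.5 − 0.2745) = 1614.9 kip·in.
M_n = 1614.9/12 = 134.58 kip·ft.

M_n ≈ 135 kip·ft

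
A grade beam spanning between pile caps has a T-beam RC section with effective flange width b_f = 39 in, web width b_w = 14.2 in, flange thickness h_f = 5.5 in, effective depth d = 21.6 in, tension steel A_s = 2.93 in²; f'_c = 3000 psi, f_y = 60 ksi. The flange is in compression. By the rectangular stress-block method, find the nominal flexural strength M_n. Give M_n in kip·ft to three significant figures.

Tension: T = A_s f_y = 2.93 × 60 = 175.8 kips.
Try a within the flange: a = T/(0.85 f'_c b_f) = 175.8/(0.85 × 3 × 39) = 1.768 in.
Since a = 1.768 ≤ h_f = 5.5 in, the stress block lies entirely in the flange; analyse as a rectangular beam of width b_f.
M_n = T(d − a/2) = 175.8 × (21.6 − 0.884) = 3641.9 kip·in.
M_n = 3641.9/12 = 303.49 kip·ft.

M_n ≈ 303 kip·ft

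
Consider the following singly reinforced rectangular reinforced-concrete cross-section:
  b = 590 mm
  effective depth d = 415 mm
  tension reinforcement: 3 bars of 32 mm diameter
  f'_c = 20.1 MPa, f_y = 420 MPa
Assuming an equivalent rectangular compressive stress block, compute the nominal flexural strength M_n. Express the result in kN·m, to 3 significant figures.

A_s = 3 × 804 = 2412 mm².
T = A_s f_y = 2412 × 420 = 1013040 N = 1013.04 kN.
From C = T: a = T/(0.85 f'_c b) = 1013040/(0.85 × 20.1 × 590) = 100.50 mm.
M_n = T(d − a/2) = 1013.04 kN × (415 − 50.25) mm = 369.51 kN·m.

M_n ≈ 370 kN·m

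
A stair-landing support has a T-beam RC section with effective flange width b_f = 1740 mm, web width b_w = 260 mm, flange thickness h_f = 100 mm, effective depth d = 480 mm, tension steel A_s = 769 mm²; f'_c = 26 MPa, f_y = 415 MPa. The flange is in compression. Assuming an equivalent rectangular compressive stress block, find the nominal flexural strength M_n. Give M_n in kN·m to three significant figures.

M_n ≈ 152 kN·m

Tension: T = A_s f_y = 769 × 415 = 319135 N.
Try a within the flange: a = T/(0.85 f'_c b_f) = 319135/(0.85 × 26 × 1740) = 8.30 mm.
Since a = 8.30 ≤ h_f = 100 mm, the stress block lies entirely in the flange; analyse as a rectangular beam of width b_f.
M_n = T(d − a/2) = 319135 × (480 − 4.15) = 151.86 × 10⁶ N·mm.
M_n = 151.86 kN·m.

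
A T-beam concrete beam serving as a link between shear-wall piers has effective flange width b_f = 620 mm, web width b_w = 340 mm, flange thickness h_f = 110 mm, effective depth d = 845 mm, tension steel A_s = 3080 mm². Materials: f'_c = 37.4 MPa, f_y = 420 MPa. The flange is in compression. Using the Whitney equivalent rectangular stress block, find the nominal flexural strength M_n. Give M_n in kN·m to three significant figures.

Tension: T = A_s f_y = 3080 × 420 = 1293600 N.
Try a within the flange: a = T/(0.85 f'_c b_f) = 1293600/(0.85 × 37.4 × 620) = 65.63 mm.
Since a = 65.63 ≤ h_f = 110 mm, the stress block lies entirely in the flange; analyse as a rectangular beam of width b_f.
M_n = T(d − a/2) = 1293600 × (845 − 32.815) = 1050.64 × 10⁶ N·mm.
M_n = 1050.64 kN·m.

M_n ≈ 1050 kN·m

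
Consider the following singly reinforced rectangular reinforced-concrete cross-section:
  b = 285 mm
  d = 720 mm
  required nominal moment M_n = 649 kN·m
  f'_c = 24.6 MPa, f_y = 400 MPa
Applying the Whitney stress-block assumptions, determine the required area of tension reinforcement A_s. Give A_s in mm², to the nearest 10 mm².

A_s ≈ 2560 mm²

With M_n = 0.85 f'_c a b (d − a/2), solve the quadratic for a:
a = d − √(d² − 2M_n/(0.85 f'_c b)) = 720 − √(720² − 2 × 649×10⁶/(0.85 × 24.6 × 285)) = 171.74 mm.
A_s = 0.85 f'_c a b / f_y = 0.85 × 24.6 × 171.74 × 285 / 400 = 2558.6 mm².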